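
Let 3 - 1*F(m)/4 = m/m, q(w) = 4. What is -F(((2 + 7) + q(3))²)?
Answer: -8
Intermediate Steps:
F(m) = 8 (F(m) = 12 - 4*m/m = 12 - 4*1 = 12 - 4 = 8)
-F(((2 + 7) + q(3))²) = -1*8 = -8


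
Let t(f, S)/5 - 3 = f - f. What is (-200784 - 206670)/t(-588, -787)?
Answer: -135818/5 ≈ -27164.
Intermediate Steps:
t(f, S) = 15 (t(f, S) = 15 + 5*(f - f) = 15 + 5*0 = 15 + 0 = 15)
(-200784 - 206670)/t(-588, -787) = (-200784 - 206670)/15 = -407454*1/15 = -135818/5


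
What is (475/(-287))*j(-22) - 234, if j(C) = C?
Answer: -56708/287 ≈ -197.59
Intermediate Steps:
(475/(-287))*j(-22) - 234 = (475/(-287))*(-22) - 234 = (475*(-1/287))*(-22) - 234 = -475/287*(-22) - 234 = 10450/287 - 234 = -56708/287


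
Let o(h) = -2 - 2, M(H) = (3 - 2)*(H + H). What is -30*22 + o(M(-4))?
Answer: -664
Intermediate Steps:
M(H) = 2*H (M(H) = 1*(2*H) = 2*H)
o(h) = -4
-30*22 + o(M(-4)) = -30*22 - 4 = -660 - 4 = -664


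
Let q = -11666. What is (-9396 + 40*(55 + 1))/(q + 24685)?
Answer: -7156/13019 ≈ -0.54966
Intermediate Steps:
(-9396 + 40*(55 + 1))/(q + 24685) = (-9396 + 40*(55 + 1))/(-11666 + 24685) = (-9396 + 40*56)/13019 = (-9396 + 2240)*(1/13019) = -7156*1/13019 = -7156/13019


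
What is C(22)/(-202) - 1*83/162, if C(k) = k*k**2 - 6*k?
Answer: -860179/16362 ≈ -52.572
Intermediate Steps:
C(k) = k**3 - 6*k
C(22)/(-202) - 1*83/162 = (22*(-6 + 22**2))/(-202) - 1*83/162 = (22*(-6 + 484))*(-1/202) - 83*1/162 = (22*478)*(-1/202) - 83/162 = 10516*(-1/202) - 83/162 = -5258/101 - 83/162 = -860179/16362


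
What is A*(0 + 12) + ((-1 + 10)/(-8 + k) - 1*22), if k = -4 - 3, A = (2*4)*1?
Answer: 367/5 ≈ 73.400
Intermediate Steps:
A = 8 (A = 8*1 = 8)
k = -7
A*(0 + 12) + ((-1 + 10)/(-8 + k) - 1*22) = 8*(0 + 12) + ((-1 + 10)/(-8 - 7) - 1*22) = 8*12 + (9/(-15) - 22) = 96 + (9*(-1/15) - 22) = 96 + (-⅗ - 22) = 96 - 113/5 = 367/5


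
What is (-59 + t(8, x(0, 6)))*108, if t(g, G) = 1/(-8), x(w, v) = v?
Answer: -12771/2 ≈ -6385.5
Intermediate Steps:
t(g, G) = -⅛
(-59 + t(8, x(0, 6)))*108 = (-59 - ⅛)*108 = -473/8*108 = -12771/2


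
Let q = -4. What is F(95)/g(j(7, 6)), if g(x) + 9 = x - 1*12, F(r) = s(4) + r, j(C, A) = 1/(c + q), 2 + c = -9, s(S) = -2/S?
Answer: -2835/632 ≈ -4.4858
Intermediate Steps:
c = -11 (c = -2 - 9 = -11)
j(C, A) = -1/15 (j(C, A) = 1/(-11 - 4) = 1/(-15) = -1/15)
F(r) = -½ + r (F(r) = -2/4 + r = -2*¼ + r = -½ + r)
g(x) = -21 + x (g(x) = -9 + (x - 1*12) = -9 + (x - 12) = -9 + (-12 + x) = -21 + x)
F(95)/g(j(7, 6)) = (-½ + 95)/(-21 - 1/15) = 189/(2*(-316/15)) = (189/2)*(-15/316) = -2835/632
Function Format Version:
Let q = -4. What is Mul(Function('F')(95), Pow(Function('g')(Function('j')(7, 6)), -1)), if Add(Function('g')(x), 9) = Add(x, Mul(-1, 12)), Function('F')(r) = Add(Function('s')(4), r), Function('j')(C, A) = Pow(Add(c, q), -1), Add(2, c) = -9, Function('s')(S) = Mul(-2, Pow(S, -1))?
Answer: Rational(-2835, 632) ≈ -4.4858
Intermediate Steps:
c = -11 (c = Add(-2, -9) = -11)
Function('j')(C, A) = Rational(-1, 15) (Function('j')(C, A) = Pow(Add(-11, -4), -1) = Pow(-15, -1) = Rational(-1, 15))
Function('F')(r) = Add(Rational(-1, 2), r) (Function('F')(r) = Add(Mul(-2, Pow(4, -1)), r) = Add(Mul(-2, Rational(1, 4)), r) = Add(Rational(-1, 2), r))
Function('g')(x) = Add(-21, x) (Function('g')(x) = Add(-9, Add(x, Mul(-1, 12))) = Add(-9, Add(x, -12)) = Add(-9, Add(-12, x)) = Add(-21, x))
Mul(Function('F')(95), Pow(Function('g')(Function('j')(7, 6)), -1)) = Mul(Add(Rational(-1, 2), 95), Pow(Add(-21, Rational(-1, 15)), -1)) = Mul(Rational(189, 2), Pow(Rational(-316, 15), -1)) = Mul(Rational(189, 2), Rational(-15, 316)) = Rational(-2835, 632)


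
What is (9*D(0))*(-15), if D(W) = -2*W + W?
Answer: 0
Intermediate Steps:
D(W) = -W
(9*D(0))*(-15) = (9*(-1*0))*(-15) = (9*0)*(-15) = 0*(-15) = 0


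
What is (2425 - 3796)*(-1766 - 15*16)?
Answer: 2750226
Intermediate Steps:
(2425 - 3796)*(-1766 - 15*16) = -1371*(-1766 - 240) = -1371*(-2006) = 2750226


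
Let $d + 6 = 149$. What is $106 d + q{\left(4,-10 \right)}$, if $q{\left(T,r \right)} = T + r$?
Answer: $15152$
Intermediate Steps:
$d = 143$ ($d = -6 + 149 = 143$)
$106 d + q{\left(4,-10 \right)} = 106 \cdot 143 + \left(4 - 10\right) = 15158 - 6 = 15152$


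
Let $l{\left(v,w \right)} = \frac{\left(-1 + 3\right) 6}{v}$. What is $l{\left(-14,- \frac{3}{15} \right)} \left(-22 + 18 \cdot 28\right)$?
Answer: $- \frac{2892}{7} \approx -413.14$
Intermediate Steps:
$l{\left(v,w \right)} = \frac{12}{v}$ ($l{\left(v,w \right)} = \frac{2 \cdot 6}{v} = \frac{12}{v}$)
$l{\left(-14,- \frac{3}{15} \right)} \left(-22 + 18 \cdot 28\right) = \frac{12}{-14} \left(-22 + 18 \cdot 28\right) = 12 \left(- \frac{1}{14}\right) \left(-22 + 504\right) = \left(- \frac{6}{7}\right) 482 = - \frac{2892}{7}$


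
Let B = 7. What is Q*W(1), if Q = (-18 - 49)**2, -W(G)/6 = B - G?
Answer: -161604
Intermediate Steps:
W(G) = -42 + 6*G (W(G) = -6*(7 - G) = -42 + 6*G)
Q = 4489 (Q = (-67)**2 = 4489)
Q*W(1) = 4489*(-42 + 6*1) = 4489*(-42 + 6) = 4489*(-36) = -161604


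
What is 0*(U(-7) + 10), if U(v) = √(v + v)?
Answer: 0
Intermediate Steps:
U(v) = √2*√v (U(v) = √(2*v) = √2*√v)
0*(U(-7) + 10) = 0*(√2*√(-7) + 10) = 0*(√2*(I*√7) + 10) = 0*(I*√14 + 10) = 0*(10 + I*√14) = 0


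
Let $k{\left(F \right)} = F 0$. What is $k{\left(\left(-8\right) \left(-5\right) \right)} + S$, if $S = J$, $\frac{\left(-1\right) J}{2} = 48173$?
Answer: $-96346$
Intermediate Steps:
$k{\left(F \right)} = 0$
$J = -96346$ ($J = \left(-2\right) 48173 = -96346$)
$S = -96346$
$k{\left(\left(-8\right) \left(-5\right) \right)} + S = 0 - 96346 = -96346$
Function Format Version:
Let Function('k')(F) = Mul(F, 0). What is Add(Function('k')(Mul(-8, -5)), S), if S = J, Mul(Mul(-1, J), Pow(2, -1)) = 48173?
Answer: -96346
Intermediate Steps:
Function('k')(F) = 0
J = -96346 (J = Mul(-2, 48173) = -96346)
S = -96346
Add(Function('k')(Mul(-8, -5)), S) = Add(0, -96346) = -96346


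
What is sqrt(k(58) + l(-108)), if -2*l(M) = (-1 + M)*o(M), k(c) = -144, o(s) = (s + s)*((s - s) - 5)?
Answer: 6*sqrt(1631) ≈ 242.31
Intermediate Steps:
o(s) = -10*s (o(s) = (2*s)*(0 - 5) = (2*s)*(-5) = -10*s)
l(M) = 5*M*(-1 + M) (l(M) = -(-1 + M)*(-10*M)/2 = -(-5)*M*(-1 + M) = 5*M*(-1 + M))
sqrt(k(58) + l(-108)) = sqrt(-144 + 5*(-108)*(-1 - 108)) = sqrt(-144 + 5*(-108)*(-109)) = sqrt(-144 + 58860) = sqrt(58716) = 6*sqrt(1631)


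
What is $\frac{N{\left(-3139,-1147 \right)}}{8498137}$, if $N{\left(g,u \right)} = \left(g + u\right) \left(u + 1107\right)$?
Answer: $\frac{171440}{8498137} \approx 0.020174$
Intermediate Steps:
$N{\left(g,u \right)} = \left(1107 + u\right) \left(g + u\right)$ ($N{\left(g,u \right)} = \left(g + u\right) \left(1107 + u\right) = \left(1107 + u\right) \left(g + u\right)$)
$\frac{N{\left(-3139,-1147 \right)}}{8498137} = \frac{\left(-1147\right)^{2} + 1107 \left(-3139\right) + 1107 \left(-1147\right) - -3600433}{8498137} = \left(1315609 - 3474873 - 1269729 + 3600433\right) \frac{1}{8498137} = 171440 \cdot \frac{1}{8498137} = \frac{171440}{8498137}$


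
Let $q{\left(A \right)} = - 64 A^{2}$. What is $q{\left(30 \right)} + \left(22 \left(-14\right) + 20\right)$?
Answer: $-57888$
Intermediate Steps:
$q{\left(30 \right)} + \left(22 \left(-14\right) + 20\right) = - 64 \cdot 30^{2} + \left(22 \left(-14\right) + 20\right) = \left(-64\right) 900 + \left(-308 + 20\right) = -57600 - 288 = -57888$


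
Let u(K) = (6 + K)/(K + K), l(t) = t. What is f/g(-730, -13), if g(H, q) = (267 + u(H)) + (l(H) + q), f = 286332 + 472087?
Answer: -276822935/173559 ≈ -1595.0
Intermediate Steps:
u(K) = (6 + K)/(2*K) (u(K) = (6 + K)/((2*K)) = (6 + K)*(1/(2*K)) = (6 + K)/(2*K))
f = 758419
g(H, q) = 267 + H + q + (6 + H)/(2*H) (g(H, q) = (267 + (6 + H)/(2*H)) + (H + q) = 267 + H + q + (6 + H)/(2*H))
f/g(-730, -13) = 758419/(535/2 - 730 - 13 + 3/(-730)) = 758419/(535/2 - 730 - 13 + 3*(-1/730)) = 758419/(535/2 - 730 - 13 - 3/730) = 758419/(-173559/365) = 758419*(-365/173559) = -276822935/173559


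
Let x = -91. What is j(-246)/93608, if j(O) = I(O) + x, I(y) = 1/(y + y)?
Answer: -44773/46055136 ≈ -0.00097216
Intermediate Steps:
I(y) = 1/(2*y)
j(O) = -91 + 1/(2*O) (j(O) = 1/(2*O) - 91 = -91 + 1/(2*O))
j(-246)/93608 = (-91 + (½)/(-246))/93608 = (-91 + (½)*(-1/246))*(1/93608) = (-91 - 1/492)*(1/93608) = -44773/492*1/93608 = -44773/46055136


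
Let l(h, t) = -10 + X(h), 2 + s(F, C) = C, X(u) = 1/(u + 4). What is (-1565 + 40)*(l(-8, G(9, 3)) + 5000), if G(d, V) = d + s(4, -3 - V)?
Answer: -30437475/4 ≈ -7.6094e+6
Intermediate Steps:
X(u) = 1/(4 + u)
s(F, C) = -2 + C
G(d, V) = -5 + d - V (G(d, V) = d + (-2 + (-3 - V)) = d + (-5 - V) = -5 + d - V)
l(h, t) = -10 + 1/(4 + h)
(-1565 + 40)*(l(-8, G(9, 3)) + 5000) = (-1565 + 40)*((-39 - 10*(-8))/(4 - 8) + 5000) = -1525*((-39 + 80)/(-4) + 5000) = -1525*(-¼*41 + 5000) = -1525*(-41/4 + 5000) = -1525*19959/4 = -30437475/4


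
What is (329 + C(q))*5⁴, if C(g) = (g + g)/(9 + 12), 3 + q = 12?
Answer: 1443125/7 ≈ 2.0616e+5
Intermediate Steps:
q = 9 (q = -3 + 12 = 9)
C(g) = 2*g/21 (C(g) = (2*g)/21 = (2*g)*(1/21) = 2*g/21)
(329 + C(q))*5⁴ = (329 + (2/21)*9)*5⁴ = (329 + 6/7)*625 = (2309/7)*625 = 1443125/7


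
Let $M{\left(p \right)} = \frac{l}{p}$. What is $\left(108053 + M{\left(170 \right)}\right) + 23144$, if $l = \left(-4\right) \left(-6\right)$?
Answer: $\frac{11151757}{85} \approx 1.312 \cdot 10^{5}$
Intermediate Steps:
$l = 24$
$M{\left(p \right)} = \frac{24}{p}$
$\left(108053 + M{\left(170 \right)}\right) + 23144 = \left(108053 + \frac{24}{170}\right) + 23144 = \left(108053 + 24 \cdot \frac{1}{170}\right) + 23144 = \left(108053 + \frac{12}{85}\right) + 23144 = \frac{9184517}{85} + 23144 = \frac{11151757}{85}$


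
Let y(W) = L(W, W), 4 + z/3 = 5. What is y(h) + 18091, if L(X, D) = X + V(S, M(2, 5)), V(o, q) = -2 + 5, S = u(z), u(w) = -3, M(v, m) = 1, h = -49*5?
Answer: 17849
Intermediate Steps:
z = 3 (z = -12 + 3*5 = -12 + 15 = 3)
h = -245
S = -3
V(o, q) = 3
L(X, D) = 3 + X (L(X, D) = X + 3 = 3 + X)
y(W) = 3 + W
y(h) + 18091 = (3 - 245) + 18091 = -242 + 18091 = 17849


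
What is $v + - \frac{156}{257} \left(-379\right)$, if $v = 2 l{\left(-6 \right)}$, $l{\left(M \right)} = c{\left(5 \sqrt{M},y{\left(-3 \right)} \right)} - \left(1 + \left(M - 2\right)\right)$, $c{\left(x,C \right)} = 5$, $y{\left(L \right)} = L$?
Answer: $\frac{65292}{257} \approx 254.05$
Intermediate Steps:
$l{\left(M \right)} = 6 - M$ ($l{\left(M \right)} = 5 - \left(1 + \left(M - 2\right)\right) = 5 - \left(1 + \left(-2 + M\right)\right) = 5 - \left(-1 + M\right) = 6 - M$)
$v = 24$ ($v = 2 \left(6 - -6\right) = 2 \left(6 + 6\right) = 2 \cdot 12 = 24$)
$v + - \frac{156}{257} \left(-379\right) = 24 + - \frac{156}{257} \left(-379\right) = 24 + \left(-156\right) \frac{1}{257} \left(-379\right) = 24 - - \frac{59124}{257} = 24 + \frac{59124}{257} = \frac{65292}{257}$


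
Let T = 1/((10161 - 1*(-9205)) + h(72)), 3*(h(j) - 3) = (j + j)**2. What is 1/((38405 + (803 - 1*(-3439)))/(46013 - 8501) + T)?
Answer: 985852872/1120843319 ≈ 0.87956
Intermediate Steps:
h(j) = 3 + 4*j**2/3 (h(j) = 3 + (j + j)**2/3 = 3 + (2*j)**2/3 = 3 + (4*j**2)/3 = 3 + 4*j**2/3)
T = 1/26281 (T = 1/((10161 - 1*(-9205)) + (3 + (4/3)*72**2)) = 1/((10161 + 9205) + (3 + (4/3)*5184)) = 1/(19366 + (3 + 6912)) = 1/(19366 + 6915) = 1/26281 ≈ 3.8050e-5)
1/((38405 + (803 - 1*(-3439)))/(46013 - 8501) + T) = 1/((38405 + (803 - 1*(-3439)))/(46013 - 8501) + 1/26281) = 1/((38405 + (803 + 3439))/37512 + 1/26281) = 1/((38405 + 4242)*(1/37512) + 1/26281) = 1/(42647*(1/37512) + 1/26281) = 1/(42647/37512 + 1/26281) = 1/(1120843319/985852872) = 985852872/1120843319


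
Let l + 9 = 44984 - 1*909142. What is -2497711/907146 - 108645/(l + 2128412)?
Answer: -217085034691/76456986318 ≈ -2.8393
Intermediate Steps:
l = -864167 (l = -9 + (44984 - 1*909142) = -9 + (44984 - 909142) = -9 - 864158 = -864167)
-2497711/907146 - 108645/(l + 2128412) = -2497711/907146 - 108645/(-864167 + 2128412) = -2497711*1/907146 - 108645/1264245 = -2497711/907146 - 108645*1/1264245 = -2497711/907146 - 7243/84283 = -217085034691/76456986318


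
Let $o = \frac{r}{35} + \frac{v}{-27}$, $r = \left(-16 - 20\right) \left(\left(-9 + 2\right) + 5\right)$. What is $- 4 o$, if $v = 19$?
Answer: $- \frac{5116}{945} \approx -5.4138$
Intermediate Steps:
$r = 72$ ($r = - 36 \left(-7 + 5\right) = \left(-36\right) \left(-2\right) = 72$)
$o = \frac{1279}{945}$ ($o = \frac{72}{35} + \frac{19}{-27} = 72 \cdot \frac{1}{35} + 19 \left(- \frac{1}{27}\right) = \frac{72}{35} - \frac{19}{27} = \frac{1279}{945} \approx 1.3534$)
$- 4 o = \left(-4\right) \frac{1279}{945} = - \frac{5116}{945}$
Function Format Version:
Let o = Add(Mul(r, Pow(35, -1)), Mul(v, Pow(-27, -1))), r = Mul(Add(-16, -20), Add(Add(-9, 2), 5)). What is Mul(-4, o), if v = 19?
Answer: Rational(-5116, 945) ≈ -5.4138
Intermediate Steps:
r = 72 (r = Mul(-36, Add(-7, 5)) = Mul(-36, -2) = 72)
o = Rational(1279, 945) (o = Add(Mul(72, Pow(35, -1)), Mul(19, Pow(-27, -1))) = Add(Mul(72, Rational(1, 35)), Mul(19, Rational(-1, 27))) = Add(Rational(72, 35), Rational(-19, 27)) = Rational(1279, 945) ≈ 1.3534)
Mul(-4, o) = Mul(-4, Rational(1279, 945)) = Rational(-5116, 945)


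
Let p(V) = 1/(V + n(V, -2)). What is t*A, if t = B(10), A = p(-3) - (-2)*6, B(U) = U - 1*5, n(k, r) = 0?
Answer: 175/3 ≈ 58.333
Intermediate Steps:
p(V) = 1/V (p(V) = 1/(V + 0) = 1/V)
B(U) = -5 + U (B(U) = U - 5 = -5 + U)
A = 35/3 (A = 1/(-3) - (-2)*6 = -⅓ - 1*(-12) = -⅓ + 12 = 35/3 ≈ 11.667)
t = 5 (t = -5 + 10 = 5)
t*A = 5*(35/3) = 175/3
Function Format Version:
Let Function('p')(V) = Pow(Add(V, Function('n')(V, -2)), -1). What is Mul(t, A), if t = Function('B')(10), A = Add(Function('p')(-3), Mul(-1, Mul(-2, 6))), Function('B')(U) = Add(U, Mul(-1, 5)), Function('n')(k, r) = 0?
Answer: Rational(175, 3) ≈ 58.333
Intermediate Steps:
Function('p')(V) = Pow(V, -1) (Function('p')(V) = Pow(Add(V, 0), -1) = Pow(V, -1))
Function('B')(U) = Add(-5, U) (Function('B')(U) = Add(U, -5) = Add(-5, U))
A = Rational(35, 3) (A = Add(Pow(-3, -1), Mul(-1, Mul(-2, 6))) = Add(Rational(-1, 3), Mul(-1, -12)) = Add(Rational(-1, 3), 12) = Rational(35, 3) ≈ 11.667)
t = 5 (t = Add(-5, 10) = 5)
Mul(t, A) = Mul(5, Rational(35, 3)) = Rational(175, 3)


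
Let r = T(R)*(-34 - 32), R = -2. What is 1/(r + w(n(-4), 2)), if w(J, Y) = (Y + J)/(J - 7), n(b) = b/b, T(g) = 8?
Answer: -2/1057 ≈ -0.0018921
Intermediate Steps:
n(b) = 1
w(J, Y) = (J + Y)/(-7 + J)
r = -528 (r = 8*(-34 - 32) = 8*(-66) = -528)
1/(r + w(n(-4), 2)) = 1/(-528 + (1 + 2)/(-7 + 1)) = 1/(-528 + 3/(-6)) = 1/(-528 - ⅙*3) = 1/(-528 - ½) = 1/(-1057/2) = -2/1057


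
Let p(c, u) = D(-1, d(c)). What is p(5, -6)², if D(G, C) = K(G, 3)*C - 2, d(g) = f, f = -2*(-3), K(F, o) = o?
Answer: 256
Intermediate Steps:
f = 6
d(g) = 6
D(G, C) = -2 + 3*C (D(G, C) = 3*C - 2 = -2 + 3*C)
p(c, u) = 16 (p(c, u) = -2 + 3*6 = -2 + 18 = 16)
p(5, -6)² = 16² = 256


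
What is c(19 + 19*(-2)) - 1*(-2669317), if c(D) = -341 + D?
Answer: 2668957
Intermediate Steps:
c(19 + 19*(-2)) - 1*(-2669317) = (-341 + (19 + 19*(-2))) - 1*(-2669317) = (-341 + (19 - 38)) + 2669317 = (-341 - 19) + 2669317 = -360 + 2669317 = 2668957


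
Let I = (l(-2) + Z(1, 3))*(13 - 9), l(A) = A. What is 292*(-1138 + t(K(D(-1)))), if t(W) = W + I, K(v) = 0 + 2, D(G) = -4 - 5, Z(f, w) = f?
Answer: -332880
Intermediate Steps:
D(G) = -9
K(v) = 2
I = -4 (I = (-2 + 1)*(13 - 9) = -1*4 = -4)
t(W) = -4 + W (t(W) = W - 4 = -4 + W)
292*(-1138 + t(K(D(-1)))) = 292*(-1138 + (-4 + 2)) = 292*(-1138 - 2) = 292*(-1140) = -332880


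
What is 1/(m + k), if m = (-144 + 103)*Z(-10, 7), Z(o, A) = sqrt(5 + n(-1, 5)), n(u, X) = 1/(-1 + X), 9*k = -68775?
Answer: -39300/300272113 + 738*sqrt(21)/2101904791 ≈ -0.00012927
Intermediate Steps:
k = -22925/3 (k = (1/9)*(-68775) = -22925/3 ≈ -7641.7)
Z(o, A) = sqrt(21)/2 (Z(o, A) = sqrt(5 + 1/(-1 + 5)) = sqrt(5 + 1/4) = sqrt(21/4) = sqrt(21)/2)
m = -41*sqrt(21)/2 (m = (-144 + 103)*(sqrt(21)/2) = -41*sqrt(21)/2 ≈ -93.943)
1/(m + k) = 1/(-41*sqrt(21)/2 - 22925/3) = 1/(-22925/3 - 41*sqrt(21)/2)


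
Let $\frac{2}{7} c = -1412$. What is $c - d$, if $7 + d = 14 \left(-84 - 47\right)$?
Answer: $-3101$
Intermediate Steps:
$c = -4942$ ($c = \frac{7}{2} \left(-1412\right) = -4942$)
$d = -1841$ ($d = -7 + 14 \left(-84 - 47\right) = -7 + 14 \left(-131\right) = -7 - 1834 = -1841$)
$c - d = -4942 - -1841 = -4942 + 1841 = -3101$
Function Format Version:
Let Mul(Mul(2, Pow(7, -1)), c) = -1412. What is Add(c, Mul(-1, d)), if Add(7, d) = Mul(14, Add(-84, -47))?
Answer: -3101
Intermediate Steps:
c = -4942 (c = Mul(Rational(7, 2), -1412) = -4942)
d = -1841 (d = Add(-7, Mul(14, Add(-84, -47))) = Add(-7, Mul(14, -131)) = Add(-7, -1834) = -1841)
Add(c, Mul(-1, d)) = Add(-4942, Mul(-1, -1841)) = Add(-4942, 1841) = -3101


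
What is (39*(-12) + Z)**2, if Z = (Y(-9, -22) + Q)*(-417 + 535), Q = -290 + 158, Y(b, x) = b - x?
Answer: 210540100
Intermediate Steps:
Q = -132
Z = -14042 (Z = ((-9 - 1*(-22)) - 132)*(-417 + 535) = ((-9 + 22) - 132)*118 = (13 - 132)*118 = -119*118 = -14042)
(39*(-12) + Z)**2 = (39*(-12) - 14042)**2 = (-468 - 14042)**2 = (-14510)**2 = 210540100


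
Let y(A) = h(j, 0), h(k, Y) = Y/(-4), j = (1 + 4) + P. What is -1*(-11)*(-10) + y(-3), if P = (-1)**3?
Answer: -110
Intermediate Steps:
P = -1
j = 4 (j = (1 + 4) - 1 = 5 - 1 = 4)
h(k, Y) = -Y/4 (h(k, Y) = Y*(-1/4) = -Y/4)
y(A) = 0 (y(A) = -1/4*0 = 0)
-1*(-11)*(-10) + y(-3) = -1*(-11)*(-10) + 0 = 11*(-10) + 0 = -110 + 0 = -110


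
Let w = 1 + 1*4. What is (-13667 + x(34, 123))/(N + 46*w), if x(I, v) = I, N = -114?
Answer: -13633/116 ≈ -117.53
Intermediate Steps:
w = 5 (w = 1 + 4 = 5)
(-13667 + x(34, 123))/(N + 46*w) = (-13667 + 34)/(-114 + 46*5) = -13633/(-114 + 230) = -13633/116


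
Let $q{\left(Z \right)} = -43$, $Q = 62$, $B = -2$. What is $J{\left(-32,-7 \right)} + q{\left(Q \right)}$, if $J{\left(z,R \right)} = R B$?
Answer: $-29$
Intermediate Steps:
$J{\left(z,R \right)} = - 2 R$ ($J{\left(z,R \right)} = R \left(-2\right) = - 2 R$)
$J{\left(-32,-7 \right)} + q{\left(Q \right)} = \left(-2\right) \left(-7\right) - 43 = 14 - 43 = -29$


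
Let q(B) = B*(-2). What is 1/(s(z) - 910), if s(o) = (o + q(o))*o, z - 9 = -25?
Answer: -1/1166 ≈ -0.00085763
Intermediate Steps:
q(B) = -2*B
z = -16 (z = 9 - 25 = -16)
s(o) = -o**2 (s(o) = (o - 2*o)*o = (-o)*o = -o**2)
1/(s(z) - 910) = 1/(-1*(-16)**2 - 910) = 1/(-1*256 - 910) = 1/(-256 - 910) = 1/(-1166) = -1/1166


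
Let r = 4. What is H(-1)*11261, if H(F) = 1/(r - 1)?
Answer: 11261/3 ≈ 3753.7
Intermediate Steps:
H(F) = 1/3 (H(F) = 1/(4 - 1) = 1/3)
H(-1)*11261 = (1/3)*11261 = 11261/3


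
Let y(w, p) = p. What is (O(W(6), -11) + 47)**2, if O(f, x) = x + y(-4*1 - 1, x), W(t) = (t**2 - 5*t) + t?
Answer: 625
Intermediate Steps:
W(t) = t**2 - 4*t
O(f, x) = 2*x (O(f, x) = x + x = 2*x)
(O(W(6), -11) + 47)**2 = (2*(-11) + 47)**2 = (-22 + 47)**2 = 25**2 = 625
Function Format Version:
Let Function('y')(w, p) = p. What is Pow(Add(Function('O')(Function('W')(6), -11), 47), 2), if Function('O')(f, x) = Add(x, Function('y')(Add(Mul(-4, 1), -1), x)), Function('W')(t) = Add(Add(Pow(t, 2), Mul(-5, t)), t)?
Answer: 625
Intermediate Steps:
Function('W')(t) = Add(Pow(t, 2), Mul(-4, t))
Function('O')(f, x) = Mul(2, x) (Function('O')(f, x) = Add(x, x) = Mul(2, x))
Pow(Add(Function('O')(Function('W')(6), -11), 47), 2) = Pow(Add(Mul(2, -11), 47), 2) = Pow(Add(-22, 47), 2) = Pow(25, 2) = 625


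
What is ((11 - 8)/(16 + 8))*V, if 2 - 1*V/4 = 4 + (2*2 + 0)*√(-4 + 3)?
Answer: -1 - 2*I ≈ -1.0 - 2.0*I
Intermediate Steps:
V = -8 - 16*I (V = 8 - 4*(4 + (2*2 + 0)*√(-4 + 3)) = 8 - 4*(4 + (4 + 0)*√(-1)) = 8 - 4*(4 + 4*I) = 8 + (-16 - 16*I) = -8 - 16*I ≈ -8.0 - 16.0*I)
((11 - 8)/(16 + 8))*V = ((11 - 8)/(16 + 8))*(-8 - 16*I) = (3/24)*(-8 - 16*I) = (3*(1/24))*(-8 - 16*I) = (-8 - 16*I)/8 = -1 - 2*I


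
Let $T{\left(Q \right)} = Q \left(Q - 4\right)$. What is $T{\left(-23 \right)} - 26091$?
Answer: $-25470$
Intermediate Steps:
$T{\left(Q \right)} = Q \left(-4 + Q\right)$
$T{\left(-23 \right)} - 26091 = - 23 \left(-4 - 23\right) - 26091 = \left(-23\right) \left(-27\right) - 26091 = 621 - 26091 = -25470$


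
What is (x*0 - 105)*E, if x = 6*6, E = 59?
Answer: -6195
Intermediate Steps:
x = 36
(x*0 - 105)*E = (36*0 - 105)*59 = (0 - 105)*59 = -105*59 = -6195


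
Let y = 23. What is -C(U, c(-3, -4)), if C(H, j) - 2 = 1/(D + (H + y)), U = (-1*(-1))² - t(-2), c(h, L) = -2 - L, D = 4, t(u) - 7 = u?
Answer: -47/23 ≈ -2.0435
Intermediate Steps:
t(u) = 7 + u
U = -4 (U = (-1*(-1))² - (7 - 2) = 1² - 1*5 = 1 - 5 = -4)
C(H, j) = 2 + 1/(27 + H) (C(H, j) = 2 + 1/(4 + (H + 23)) = 2 + 1/(4 + (23 + H)) = 2 + 1/(27 + H))
-C(U, c(-3, -4)) = -(55 + 2*(-4))/(27 - 4) = -(55 - 8)/23 = -47/23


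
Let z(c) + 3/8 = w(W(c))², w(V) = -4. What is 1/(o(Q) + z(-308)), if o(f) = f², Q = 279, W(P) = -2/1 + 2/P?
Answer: 8/622853 ≈ 1.2844e-5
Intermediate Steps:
W(P) = -2 + 2/P (W(P) = -2*1 + 2/P = -2 + 2/P)
z(c) = 125/8 (z(c) = -3/8 + (-4)² = -3/8 + 16 = 125/8)
1/(o(Q) + z(-308)) = 1/(279² + 125/8) = 1/(77841 + 125/8) = 1/(622853/8) = 8/622853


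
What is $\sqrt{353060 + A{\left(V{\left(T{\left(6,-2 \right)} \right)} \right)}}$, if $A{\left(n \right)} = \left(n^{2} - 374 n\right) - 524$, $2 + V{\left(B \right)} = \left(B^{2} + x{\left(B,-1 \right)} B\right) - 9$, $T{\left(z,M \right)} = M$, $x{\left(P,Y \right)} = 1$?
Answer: $\sqrt{355983} \approx 596.64$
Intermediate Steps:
$V{\left(B \right)} = -11 + B + B^{2}$ ($V{\left(B \right)} = -2 - \left(9 - B - B^{2}\right) = -2 + \left(-9 + B + B^{2}\right) = -11 + B + B^{2}$)
$A{\left(n \right)} = -524 + n^{2} - 374 n$
$\sqrt{353060 + A{\left(V{\left(T{\left(6,-2 \right)} \right)} \right)}} = \sqrt{353060 - \left(524 - \left(-11 - 2 + \left(-2\right)^{2}\right)^{2} + 374 \left(-11 - 2 + \left(-2\right)^{2}\right)\right)} = \sqrt{353060 - \left(524 - \left(-11 - 2 + 4\right)^{2} + 374 \left(-11 - 2 + 4\right)\right)} = \sqrt{353060 - \left(-2842 - 81\right)} = \sqrt{353060 + \left(-524 + 81 + 3366\right)} = \sqrt{353060 + 2923} = \sqrt{355983}$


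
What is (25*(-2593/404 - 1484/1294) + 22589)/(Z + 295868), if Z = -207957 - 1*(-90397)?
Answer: 5855057557/46607571504 ≈ 0.12562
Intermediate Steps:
Z = -117560 (Z = -207957 + 90397 = -117560)
(25*(-2593/404 - 1484/1294) + 22589)/(Z + 295868) = (25*(-2593/404 - 1484/1294) + 22589)/(-117560 + 295868) = (25*(-2593*1/404 - 1484*1/1294) + 22589)/178308 = (25*(-2593/404 - 742/647) + 22589)*(1/178308) = (25*(-1977439/261388) + 22589)*(1/178308) = (-49435975/261388 + 22589)*(1/178308) = (5855057557/261388)*(1/178308) = 5855057557/46607571504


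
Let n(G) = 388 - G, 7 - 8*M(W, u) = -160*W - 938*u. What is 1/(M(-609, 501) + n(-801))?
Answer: 8/382017 ≈ 2.0941e-5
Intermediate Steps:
M(W, u) = 7/8 + 20*W + 469*u/4 (M(W, u) = 7/8 - (-160*W - 938*u)/8 = 7/8 - (-938*u - 160*W)/8 = 7/8 + (20*W + 469*u/4) = 7/8 + 20*W + 469*u/4)
1/(M(-609, 501) + n(-801)) = 1/((7/8 + 20*(-609) + (469/4)*501) + (388 - 1*(-801))) = 1/((7/8 - 12180 + 234969/4) + (388 + 801)) = 1/(372505/8 + 1189) = 1/(382017/8) = 8/382017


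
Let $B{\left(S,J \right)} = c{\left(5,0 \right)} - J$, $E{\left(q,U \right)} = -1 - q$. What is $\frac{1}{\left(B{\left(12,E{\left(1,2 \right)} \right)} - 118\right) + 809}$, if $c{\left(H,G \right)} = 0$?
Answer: $\frac{1}{693} \approx 0.001443$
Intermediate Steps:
$B{\left(S,J \right)} = - J$ ($B{\left(S,J \right)} = 0 - J = - J$)
$\frac{1}{\left(B{\left(12,E{\left(1,2 \right)} \right)} - 118\right) + 809} = \frac{1}{\left(- (-1 - 1) - 118\right) + 809} = \frac{1}{\left(\left(-1\right) \left(-2\right) - 118\right) + 809} = \frac{1}{\left(2 - 118\right) + 809} = \frac{1}{-116 + 809} = \frac{1}{693}$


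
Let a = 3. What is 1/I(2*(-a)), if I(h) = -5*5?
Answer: -1/25 ≈ -0.040000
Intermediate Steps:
I(h) = -25
1/I(2*(-a)) = 1/(-25) = -1/25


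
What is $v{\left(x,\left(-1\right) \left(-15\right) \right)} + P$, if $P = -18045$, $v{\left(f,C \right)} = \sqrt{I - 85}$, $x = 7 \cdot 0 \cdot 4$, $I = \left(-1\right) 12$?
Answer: $-18045 + i \sqrt{97} \approx -18045.0 + 9.8489 i$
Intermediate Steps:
$I = -12$
$x = 0$ ($x = 0 \cdot 4 = 0$)
$v{\left(f,C \right)} = i \sqrt{97}$ ($v{\left(f,C \right)} = \sqrt{-12 - 85} = \sqrt{-97} = i \sqrt{97}$)
$v{\left(x,\left(-1\right) \left(-15\right) \right)} + P = i \sqrt{97} - 18045 = -18045 + i \sqrt{97}$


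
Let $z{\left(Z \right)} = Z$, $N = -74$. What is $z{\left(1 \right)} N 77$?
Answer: $-5698$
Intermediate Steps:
$z{\left(1 \right)} N 77 = 1 \left(-74\right) 77 = \left(-74\right) 77 = -5698$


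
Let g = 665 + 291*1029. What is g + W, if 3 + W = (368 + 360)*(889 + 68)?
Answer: 996797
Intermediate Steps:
W = 696693 (W = -3 + (368 + 360)*(889 + 68) = -3 + 728*957 = -3 + 696696 = 696693)
g = 300104 (g = 665 + 299439 = 300104)
g + W = 300104 + 696693 = 996797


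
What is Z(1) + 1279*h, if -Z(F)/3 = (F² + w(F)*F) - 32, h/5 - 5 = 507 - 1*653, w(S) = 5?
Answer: -901617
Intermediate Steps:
h = -705 (h = 25 + 5*(507 - 1*653) = 25 + 5*(507 - 653) = 25 + 5*(-146) = 25 - 730 = -705)
Z(F) = 96 - 15*F - 3*F² (Z(F) = -3*((F² + 5*F) - 32) = -3*(-32 + F² + 5*F) = 96 - 15*F - 3*F²)
Z(1) + 1279*h = (96 - 15*1 - 3*1²) + 1279*(-705) = (96 - 15 - 3*1) - 901695 = (96 - 15 - 3) - 901695 = 78 - 901695 = -901617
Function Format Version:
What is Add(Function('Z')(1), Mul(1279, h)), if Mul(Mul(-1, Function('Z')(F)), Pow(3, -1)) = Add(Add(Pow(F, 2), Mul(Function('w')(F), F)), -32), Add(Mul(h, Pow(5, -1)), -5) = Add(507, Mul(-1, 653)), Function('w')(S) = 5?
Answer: -901617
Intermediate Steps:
h = -705 (h = Add(25, Mul(5, Add(507, Mul(-1, 653)))) = Add(25, Mul(5, Add(507, -653))) = Add(25, Mul(5, -146)) = Add(25, -730) = -705)
Function('Z')(F) = Add(96, Mul(-15, F), Mul(-3, Pow(F, 2))) (Function('Z')(F) = Mul(-3, Add(Add(Pow(F, 2), Mul(5, F)), -32)) = Mul(-3, Add(-32, Pow(F, 2), Mul(5, F))) = Add(96, Mul(-15, F), Mul(-3, Pow(F, 2))))
Add(Function('Z')(1), Mul(1279, h)) = Add(Add(96, Mul(-15, 1), Mul(-3, Pow(1, 2))), Mul(1279, -705)) = Add(Add(96, -15, Mul(-3, 1)), -901695) = Add(Add(96, -15, -3), -901695) = Add(78, -901695) = -901617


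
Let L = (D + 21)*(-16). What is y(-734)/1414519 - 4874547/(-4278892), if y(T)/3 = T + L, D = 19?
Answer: 6877501755069/6052574032948 ≈ 1.1363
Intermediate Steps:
L = -640 (L = (19 + 21)*(-16) = 40*(-16) = -640)
y(T) = -1920 + 3*T (y(T) = 3*(T - 640) = 3*(-640 + T) = -1920 + 3*T)
y(-734)/1414519 - 4874547/(-4278892) = (-1920 + 3*(-734))/1414519 - 4874547/(-4278892) = (-1920 - 2202)*(1/1414519) - 4874547*(-1/4278892) = -4122*1/1414519 + 4874547/4278892 = -4122/1414519 + 4874547/4278892 = 6877501755069/6052574032948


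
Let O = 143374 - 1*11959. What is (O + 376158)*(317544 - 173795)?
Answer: 72963111177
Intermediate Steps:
O = 131415 (O = 143374 - 11959 = 131415)
(O + 376158)*(317544 - 173795) = (131415 + 376158)*(317544 - 173795) = 507573*143749 = 72963111177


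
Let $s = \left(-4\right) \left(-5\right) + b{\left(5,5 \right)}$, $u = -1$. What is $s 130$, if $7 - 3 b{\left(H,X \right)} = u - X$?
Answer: $\frac{9490}{3} \approx 3163.3$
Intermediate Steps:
$b{\left(H,X \right)} = \frac{8}{3} + \frac{X}{3}$ ($b{\left(H,X \right)} = \frac{7}{3} - \frac{-1 - X}{3} = \frac{7}{3} + \left(\frac{1}{3} + \frac{X}{3}\right) = \frac{8}{3} + \frac{X}{3}$)
$s = \frac{73}{3}$ ($s = \left(-4\right) \left(-5\right) + \left(\frac{8}{3} + \frac{1}{3} \cdot 5\right) = 20 + \left(\frac{8}{3} + \frac{5}{3}\right) = 20 + \frac{13}{3} = \frac{73}{3} \approx 24.333$)
$s 130 = \frac{73}{3} \cdot 130 = \frac{9490}{3}$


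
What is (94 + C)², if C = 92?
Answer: 34596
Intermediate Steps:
(94 + C)² = (94 + 92)² = 186² = 34596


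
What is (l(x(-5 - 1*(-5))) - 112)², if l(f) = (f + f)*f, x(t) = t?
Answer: 12544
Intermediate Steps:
l(f) = 2*f² (l(f) = (2*f)*f = 2*f²)
(l(x(-5 - 1*(-5))) - 112)² = (2*(-5 - 1*(-5))² - 112)² = (2*(-5 + 5)² - 112)² = (2*0² - 112)² = (2*0 - 112)² = (0 - 112)² = (-112)² = 12544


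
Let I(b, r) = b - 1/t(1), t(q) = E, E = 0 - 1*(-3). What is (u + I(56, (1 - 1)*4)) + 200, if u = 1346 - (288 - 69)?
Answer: 4148/3 ≈ 1382.7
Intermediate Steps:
E = 3 (E = 0 + 3 = 3)
t(q) = 3
I(b, r) = -⅓ + b (I(b, r) = b - 1/3 = b - 1*⅓ = b - ⅓ = -⅓ + b)
u = 1127 (u = 1346 - 1*219 = 1346 - 219 = 1127)
(u + I(56, (1 - 1)*4)) + 200 = (1127 + (-⅓ + 56)) + 200 = (1127 + 167/3) + 200 = 3548/3 + 200 = 4148/3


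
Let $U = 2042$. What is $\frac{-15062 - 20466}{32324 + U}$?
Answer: $- \frac{17764}{17183} \approx -1.0338$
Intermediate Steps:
$\frac{-15062 - 20466}{32324 + U} = \frac{-15062 - 20466}{32324 + 2042} = - \frac{35528}{34366} = \left(-35528\right) \frac{1}{34366} = - \frac{17764}{17183}$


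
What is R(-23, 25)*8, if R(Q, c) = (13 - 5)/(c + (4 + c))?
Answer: 32/27 ≈ 1.1852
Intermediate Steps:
R(Q, c) = 8/(4 + 2*c)
R(-23, 25)*8 = (4/(2 + 25))*8 = (4/27)*8 = 32/27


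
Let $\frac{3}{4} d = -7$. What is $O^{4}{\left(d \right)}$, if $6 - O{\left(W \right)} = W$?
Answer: $\frac{4477456}{81} \approx 55277.0$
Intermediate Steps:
$d = - \frac{28}{3}$ ($d = \frac{4}{3} \left(-7\right) = - \frac{28}{3} \approx -9.3333$)
$O{\left(W \right)} = 6 - W$
$O^{4}{\left(d \right)} = \left(6 - - \frac{28}{3}\right)^{4} = \left(6 + \frac{28}{3}\right)^{4} = \left(\frac{46}{3}\right)^{4} = \frac{4477456}{81}$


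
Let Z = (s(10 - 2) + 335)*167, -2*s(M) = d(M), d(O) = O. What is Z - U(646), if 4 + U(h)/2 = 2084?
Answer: 51117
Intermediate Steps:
U(h) = 4160 (U(h) = -8 + 2*2084 = -8 + 4168 = 4160)
s(M) = -M/2
Z = 55277 (Z = (-(10 - 2)/2 + 335)*167 = (-½*8 + 335)*167 = (-4 + 335)*167 = 331*167 = 55277)
Z - U(646) = 55277 - 1*4160 = 55277 - 4160 = 51117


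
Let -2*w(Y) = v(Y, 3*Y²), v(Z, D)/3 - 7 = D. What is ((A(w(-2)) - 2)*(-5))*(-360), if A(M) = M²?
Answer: 1458450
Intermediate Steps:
v(Z, D) = 21 + 3*D
w(Y) = -21/2 - 9*Y²/2 (w(Y) = -(21 + 3*(3*Y²))/2 = -(21 + 9*Y²)/2 = -21/2 - 9*Y²/2)
((A(w(-2)) - 2)*(-5))*(-360) = (((-21/2 - 9/2*(-2)²)² - 2)*(-5))*(-360) = (((-21/2 - 9/2*4)² - 2)*(-5))*(-360) = (((-21/2 - 18)² - 2)*(-5))*(-360) = (((-57/2)² - 2)*(-5))*(-360) = ((3249/4 - 2)*(-5))*(-360) = ((3241/4)*(-5))*(-360) = -16205/4*(-360) = 1458450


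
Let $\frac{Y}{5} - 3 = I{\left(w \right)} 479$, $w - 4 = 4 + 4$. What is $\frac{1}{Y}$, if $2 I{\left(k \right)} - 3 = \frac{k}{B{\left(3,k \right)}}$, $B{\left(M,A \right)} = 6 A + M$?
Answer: $\frac{10}{37991} \approx 0.00026322$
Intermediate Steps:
$B{\left(M,A \right)} = M + 6 A$
$w = 12$ ($w = 4 + \left(4 + 4\right) = 4 + 8 = 12$)
$I{\left(k \right)} = \frac{3}{2} + \frac{k}{2 \left(3 + 6 k\right)}$ ($I{\left(k \right)} = \frac{3}{2} + \frac{k \frac{1}{3 + 6 k}}{2} = \frac{3}{2} + \frac{k}{2 \left(3 + 6 k\right)}$)
$Y = \frac{37991}{10}$ ($Y = 15 + 5 \frac{9 + 19 \cdot 12}{6 \left(1 + 2 \cdot 12\right)} 479 = 15 + 5 \frac{9 + 228}{6 \left(1 + 24\right)} 479 = 15 + 5 \cdot \frac{1}{6} \cdot \frac{1}{25} \cdot 237 \cdot 479 = 15 + 5 \cdot \frac{79}{50} \cdot 479 = 15 + 5 \cdot \frac{37841}{50} = 15 + \frac{37841}{10} = \frac{37991}{10} \approx 3799.1$)
$\frac{1}{Y} = \frac{1}{\frac{37991}{10}} = \frac{10}{37991}$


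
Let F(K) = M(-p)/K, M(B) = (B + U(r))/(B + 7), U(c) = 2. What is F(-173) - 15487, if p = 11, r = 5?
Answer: -10717013/692 ≈ -15487.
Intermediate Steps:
M(B) = (2 + B)/(7 + B) (M(B) = (B + 2)/(B + 7) = (2 + B)/(7 + B))
F(K) = 9/(4*K) (F(K) = ((2 - 1*11)/(7 - 1*11))/K = ((2 - 11)/(7 - 11))/K = (-9/(-4))/K = (-¼*(-9))/K = 9/(4*K))
F(-173) - 15487 = (9/4)/(-173) - 15487 = (9/4)*(-1/173) - 15487 = -9/692 - 15487 = -10717013/692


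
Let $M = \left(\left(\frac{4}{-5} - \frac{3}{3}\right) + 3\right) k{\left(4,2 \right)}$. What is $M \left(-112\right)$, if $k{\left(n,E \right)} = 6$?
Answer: $- \frac{4032}{5} \approx -806.4$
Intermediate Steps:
$M = \frac{36}{5}$ ($M = \left(\left(\frac{4}{-5} - \frac{3}{3}\right) + 3\right) 6 = \left(\left(4 \left(- \frac{1}{5}\right) - 1\right) + 3\right) 6 = \left(\left(- \frac{4}{5} - 1\right) + 3\right) 6 = \left(- \frac{9}{5} + 3\right) 6 = \frac{6}{5} \cdot 6 = \frac{36}{5} \approx 7.2$)
$M \left(-112\right) = \frac{36}{5} \left(-112\right) = - \frac{4032}{5}$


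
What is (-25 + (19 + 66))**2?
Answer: 3600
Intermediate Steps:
(-25 + (19 + 66))**2 = (-25 + 85)**2 = 60**2 = 3600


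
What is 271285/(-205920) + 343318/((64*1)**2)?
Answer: 217452685/2635776 ≈ 82.500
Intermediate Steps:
271285/(-205920) + 343318/((64*1)**2) = 271285*(-1/205920) + 343318/(64**2) = -54257/41184 + 343318/4096 = -54257/41184 + 343318*(1/4096) = -54257/41184 + 171659/2048 = 217452685/2635776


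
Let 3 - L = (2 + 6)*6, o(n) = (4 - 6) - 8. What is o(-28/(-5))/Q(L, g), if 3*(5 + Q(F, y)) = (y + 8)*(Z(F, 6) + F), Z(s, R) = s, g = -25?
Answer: -2/101 ≈ -0.019802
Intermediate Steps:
o(n) = -10 (o(n) = -2 - 8 = -10)
L = -45 (L = 3 - (2 + 6)*6 = 3 - 8*6 = 3 - 1*48 = 3 - 48 = -45)
Q(F, y) = -5 + 2*F*(8 + y)/3 (Q(F, y) = -5 + ((y + 8)*(F + F))/3 = -5 + ((8 + y)*(2*F))/3 = -5 + (2*F*(8 + y))/3 = -5 + 2*F*(8 + y)/3)
o(-28/(-5))/Q(L, g) = -10/(-5 + (16/3)*(-45) + (⅔)*(-45)*(-25)) = -10/(-5 - 240 + 750) = -10/505 = -10*1/505 = -2/101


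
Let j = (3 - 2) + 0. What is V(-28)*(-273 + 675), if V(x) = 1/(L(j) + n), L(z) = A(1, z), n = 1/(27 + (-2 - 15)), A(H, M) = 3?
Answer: 4020/31 ≈ 129.68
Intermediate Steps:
n = ⅒ (n = 1/(27 - 17) = 1/10 = ⅒ ≈ 0.10000)
j = 1 (j = 1 + 0 = 1)
L(z) = 3
V(x) = 10/31 (V(x) = 1/(3 + ⅒) = 1/(31/10) = 10/31)
V(-28)*(-273 + 675) = 10*(-273 + 675)/31 = (10/31)*402 = 4020/31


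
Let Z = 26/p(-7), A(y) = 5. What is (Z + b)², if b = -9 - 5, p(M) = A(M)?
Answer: 1936/25 ≈ 77.440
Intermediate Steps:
p(M) = 5
Z = 26/5 ≈ 5.2000
b = -14
(Z + b)² = (26/5 - 14)² = (-44/5)² = 1936/25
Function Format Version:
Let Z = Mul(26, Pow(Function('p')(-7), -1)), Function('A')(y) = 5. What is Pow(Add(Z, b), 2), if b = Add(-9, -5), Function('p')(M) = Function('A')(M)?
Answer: Rational(1936, 25) ≈ 77.440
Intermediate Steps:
Function('p')(M) = 5
Z = Rational(26, 5) (Z = Mul(26, Pow(5, -1)) = Mul(26, Rational(1, 5)) = Rational(26, 5) ≈ 5.2000)
b = -14
Pow(Add(Z, b), 2) = Pow(Add(Rational(26, 5), -14), 2) = Pow(Rational(-44, 5), 2) = Rational(1936, 25)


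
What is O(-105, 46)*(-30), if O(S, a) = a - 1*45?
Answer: -30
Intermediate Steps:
O(S, a) = -45 + a (O(S, a) = a - 45 = -45 + a)
O(-105, 46)*(-30) = (-45 + 46)*(-30) = 1*(-30) = -30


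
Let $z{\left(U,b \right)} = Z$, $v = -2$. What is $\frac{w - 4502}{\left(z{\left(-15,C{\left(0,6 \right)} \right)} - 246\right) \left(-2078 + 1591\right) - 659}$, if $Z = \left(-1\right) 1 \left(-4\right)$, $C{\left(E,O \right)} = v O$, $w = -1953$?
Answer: $- \frac{1291}{23439} \approx -0.055079$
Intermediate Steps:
$C{\left(E,O \right)} = - 2 O$
$Z = 4$ ($Z = \left(-1\right) \left(-4\right) = 4$)
$z{\left(U,b \right)} = 4$
$\frac{w - 4502}{\left(z{\left(-15,C{\left(0,6 \right)} \right)} - 246\right) \left(-2078 + 1591\right) - 659} = \frac{-1953 - 4502}{\left(4 - 246\right) \left(-2078 + 1591\right) - 659} = - \frac{6455}{\left(-242\right) \left(-487\right) - 659} = - \frac{6455}{117854 - 659} = - \frac{6455}{117195} = \left(-6455\right) \frac{1}{117195} = - \frac{1291}{23439}$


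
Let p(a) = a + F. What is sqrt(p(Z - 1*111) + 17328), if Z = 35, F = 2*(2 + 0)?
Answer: 2*sqrt(4314) ≈ 131.36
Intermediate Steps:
F = 4 (F = 2*2 = 4)
p(a) = 4 + a (p(a) = a + 4 = 4 + a)
sqrt(p(Z - 1*111) + 17328) = sqrt((4 + (35 - 1*111)) + 17328) = sqrt((4 + (35 - 111)) + 17328) = sqrt((4 - 76) + 17328) = sqrt(-72 + 17328) = sqrt(17256) = 2*sqrt(4314)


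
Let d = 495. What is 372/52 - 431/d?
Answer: 40432/6435 ≈ 6.2831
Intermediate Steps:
372/52 - 431/d = 372/52 - 431/495 = 372*(1/52) - 431*1/495 = 93/13 - 431/495 = 40432/6435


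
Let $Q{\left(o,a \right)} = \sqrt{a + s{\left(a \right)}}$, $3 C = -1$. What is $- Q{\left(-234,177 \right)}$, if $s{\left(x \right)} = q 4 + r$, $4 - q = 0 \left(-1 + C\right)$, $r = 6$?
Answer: $- \sqrt{199} \approx -14.107$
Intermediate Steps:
$C = - \frac{1}{3}$ ($C = \frac{1}{3} \left(-1\right) = - \frac{1}{3} \approx -0.33333$)
$q = 4$ ($q = 4 - 0 \left(-1 - \frac{1}{3}\right) = 4 - 0 \left(- \frac{4}{3}\right) = 4 - 0 = 4 + 0 = 4$)
$s{\left(x \right)} = 22$ ($s{\left(x \right)} = 4 \cdot 4 + 6 = 16 + 6 = 22$)
$Q{\left(o,a \right)} = \sqrt{22 + a}$ ($Q{\left(o,a \right)} = \sqrt{a + 22} = \sqrt{22 + a}$)
$- Q{\left(-234,177 \right)} = - \sqrt{22 + 177} = - \sqrt{199}$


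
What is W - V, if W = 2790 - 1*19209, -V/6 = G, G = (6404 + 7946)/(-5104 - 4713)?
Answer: -161271423/9817 ≈ -16428.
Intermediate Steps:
G = -14350/9817 (G = 14350/(-9817) = 14350*(-1/9817) = -14350/9817 ≈ -1.4618)
V = 86100/9817 (V = -6*(-14350/9817) = 86100/9817 ≈ 8.7705)
W = -16419 (W = 2790 - 19209 = -16419)
W - V = -16419 - 1*86100/9817 = -16419 - 86100/9817 = -161271423/9817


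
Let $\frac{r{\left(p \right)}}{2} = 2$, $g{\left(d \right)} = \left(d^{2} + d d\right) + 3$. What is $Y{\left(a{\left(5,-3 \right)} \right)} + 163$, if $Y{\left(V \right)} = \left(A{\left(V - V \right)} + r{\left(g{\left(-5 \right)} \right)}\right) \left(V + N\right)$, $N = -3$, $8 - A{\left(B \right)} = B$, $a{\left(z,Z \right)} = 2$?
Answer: $151$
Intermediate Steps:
$A{\left(B \right)} = 8 - B$
$g{\left(d \right)} = 3 + 2 d^{2}$ ($g{\left(d \right)} = \left(d^{2} + d^{2}\right) + 3 = 2 d^{2} + 3 = 3 + 2 d^{2}$)
$r{\left(p \right)} = 4$ ($r{\left(p \right)} = 2 \cdot 2 = 4$)
$Y{\left(V \right)} = -36 + 12 V$ ($Y{\left(V \right)} = \left(\left(8 - \left(V - V\right)\right) + 4\right) \left(V - 3\right) = \left(\left(8 - 0\right) + 4\right) \left(-3 + V\right) = \left(\left(8 + 0\right) + 4\right) \left(-3 + V\right) = \left(8 + 4\right) \left(-3 + V\right) = 12 \left(-3 + V\right) = -36 + 12 V$)
$Y{\left(a{\left(5,-3 \right)} \right)} + 163 = \left(-36 + 12 \cdot 2\right) + 163 = \left(-36 + 24\right) + 163 = -12 + 163 = 151$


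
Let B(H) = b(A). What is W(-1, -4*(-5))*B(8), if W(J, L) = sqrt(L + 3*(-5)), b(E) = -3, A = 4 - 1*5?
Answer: -3*sqrt(5) ≈ -6.7082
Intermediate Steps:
A = -1 (A = 4 - 5 = -1)
W(J, L) = sqrt(-15 + L) (W(J, L) = sqrt(L - 15) = sqrt(-15 + L))
B(H) = -3
W(-1, -4*(-5))*B(8) = sqrt(-15 - 4*(-5))*(-3) = sqrt(-15 + 20)*(-3) = sqrt(5)*(-3) = -3*sqrt(5)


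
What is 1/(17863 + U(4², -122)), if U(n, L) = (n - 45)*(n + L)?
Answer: 1/20937 ≈ 4.7762e-5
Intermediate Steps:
U(n, L) = (-45 + n)*(L + n)
1/(17863 + U(4², -122)) = 1/(17863 + ((4²)² - 45*(-122) - 45*4² - 122*4²)) = 1/(17863 + (16² + 5490 - 45*16 - 122*16)) = 1/(17863 + (256 + 5490 - 720 - 1952)) = 1/(17863 + 3074) = 1/20937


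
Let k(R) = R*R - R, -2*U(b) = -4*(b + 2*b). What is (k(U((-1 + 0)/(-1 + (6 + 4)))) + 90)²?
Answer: 672400/81 ≈ 8301.2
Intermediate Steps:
U(b) = 6*b (U(b) = -(-2)*(b + 2*b) = -(-2)*3*b = -(-6)*b = 6*b)
k(R) = R² - R
(k(U((-1 + 0)/(-1 + (6 + 4)))) + 90)² = ((6*((-1 + 0)/(-1 + (6 + 4))))*(-1 + 6*((-1 + 0)/(-1 + (6 + 4)))) + 90)² = ((6*(-1/(-1 + 10)))*(-1 + 6*(-1/(-1 + 10))) + 90)² = ((6*(-1/9))*(-1 + 6*(-1/9)) + 90)² = ((6*(-1*⅑))*(-1 + 6*(-1*⅑)) + 90)² = ((6*(-⅑))*(-1 + 6*(-⅑)) + 90)² = (-2*(-1 - ⅔)/3 + 90)² = (-⅔*(-5/3) + 90)² = (10/9 + 90)² = (820/9)² = 672400/81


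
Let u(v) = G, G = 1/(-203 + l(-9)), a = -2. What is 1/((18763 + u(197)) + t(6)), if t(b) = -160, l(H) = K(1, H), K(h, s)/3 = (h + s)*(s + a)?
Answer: 61/1134784 ≈ 5.3755e-5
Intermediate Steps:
K(h, s) = 3*(-2 + s)*(h + s) (K(h, s) = 3*((h + s)*(s - 2)) = 3*((h + s)*(-2 + s)) = 3*((-2 + s)*(h + s)) = 3*(-2 + s)*(h + s))
l(H) = -6 - 3*H + 3*H² (l(H) = -6*1 - 6*H + 3*H² + 3*1*H = -6 - 6*H + 3*H² + 3*H = -6 - 3*H + 3*H²)
G = 1/61 (G = 1/(-203 + (-6 - 3*(-9) + 3*(-9)²)) = 1/(-203 + (-6 + 27 + 3*81)) = 1/(-203 + (-6 + 27 + 243)) = 1/(-203 + 264) = 1/61 ≈ 0.016393)
u(v) = 1/61
1/((18763 + u(197)) + t(6)) = 1/((18763 + 1/61) - 160) = 1/(1144544/61 - 160) = 1/(1134784/61) = 61/1134784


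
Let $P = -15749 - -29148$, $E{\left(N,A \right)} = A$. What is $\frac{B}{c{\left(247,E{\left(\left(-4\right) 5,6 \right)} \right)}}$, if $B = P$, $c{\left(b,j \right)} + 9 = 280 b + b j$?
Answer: $\frac{13399}{70633} \approx 0.1897$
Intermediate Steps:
$c{\left(b,j \right)} = -9 + 280 b + b j$ ($c{\left(b,j \right)} = -9 + \left(280 b + b j\right) = -9 + 280 b + b j$)
$P = 13399$ ($P = -15749 + 29148 = 13399$)
$B = 13399$
$\frac{B}{c{\left(247,E{\left(\left(-4\right) 5,6 \right)} \right)}} = \frac{13399}{-9 + 280 \cdot 247 + 247 \cdot 6} = \frac{13399}{-9 + 69160 + 1482} = \frac{13399}{70633}$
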